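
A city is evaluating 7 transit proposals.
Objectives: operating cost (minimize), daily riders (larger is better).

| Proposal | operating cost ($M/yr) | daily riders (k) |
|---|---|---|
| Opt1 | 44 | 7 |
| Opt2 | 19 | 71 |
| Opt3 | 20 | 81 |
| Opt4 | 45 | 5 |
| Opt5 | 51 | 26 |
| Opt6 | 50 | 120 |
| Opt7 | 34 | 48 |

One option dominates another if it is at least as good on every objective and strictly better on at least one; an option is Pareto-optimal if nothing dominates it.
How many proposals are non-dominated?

3

Opt1: dominated by Opt2 (operating cost 19≤44, daily riders 71≥7).
Opt2: not dominated (best operating cost).
Opt3: not dominated.
Opt4: dominated by Opt1 (operating cost 44≤45, daily riders 7≥5).
Opt5: dominated by Opt2 (operating cost 19≤51, daily riders 71≥26).
Opt6: not dominated (best daily riders).
Opt7: dominated by Opt2 (operating cost 19≤34, daily riders 71≥48).
Pareto-optimal: Opt2, Opt3, Opt6 → 3.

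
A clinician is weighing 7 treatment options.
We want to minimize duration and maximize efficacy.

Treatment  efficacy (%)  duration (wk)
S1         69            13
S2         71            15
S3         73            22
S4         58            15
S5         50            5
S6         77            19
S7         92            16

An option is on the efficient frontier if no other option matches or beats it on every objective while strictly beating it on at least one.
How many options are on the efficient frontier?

S1: not dominated.
S2: not dominated.
S3: dominated by S6 (efficacy 77≥73, duration 19≤22).
S4: dominated by S1 (efficacy 69≥58, duration 13≤15).
S5: not dominated (best duration).
S6: dominated by S7 (efficacy 92≥77, duration 16≤19).
S7: not dominated (best efficacy).
Pareto-optimal: S1, S2, S5, S7 → 4.

4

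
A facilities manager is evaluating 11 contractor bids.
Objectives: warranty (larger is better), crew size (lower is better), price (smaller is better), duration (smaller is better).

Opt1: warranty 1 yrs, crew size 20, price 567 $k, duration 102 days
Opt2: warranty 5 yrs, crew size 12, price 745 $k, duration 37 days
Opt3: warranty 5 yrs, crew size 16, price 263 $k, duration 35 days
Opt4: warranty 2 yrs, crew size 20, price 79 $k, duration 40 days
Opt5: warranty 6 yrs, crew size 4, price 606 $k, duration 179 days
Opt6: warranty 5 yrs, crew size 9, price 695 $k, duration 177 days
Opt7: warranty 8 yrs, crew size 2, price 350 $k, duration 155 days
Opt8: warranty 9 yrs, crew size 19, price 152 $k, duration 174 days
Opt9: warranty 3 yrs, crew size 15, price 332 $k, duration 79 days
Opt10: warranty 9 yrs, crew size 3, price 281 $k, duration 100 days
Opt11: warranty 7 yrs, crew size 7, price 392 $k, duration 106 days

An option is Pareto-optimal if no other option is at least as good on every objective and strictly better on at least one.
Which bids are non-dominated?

Opt2, Opt3, Opt4, Opt7, Opt8, Opt9, Opt10

Opt1: dominated by Opt3 (warranty 5≥1, crew size 16≤20, price 263≤567, duration 35≤102).
Opt2: not dominated.
Opt3: not dominated (best duration).
Opt4: not dominated (best price).
Opt5: dominated by Opt7 (warranty 8≥6, crew size 2≤4, price 350≤606, duration 155≤179).
Opt6: dominated by Opt7 (warranty 8≥5, crew size 2≤9, price 350≤695, duration 155≤177).
Opt7: not dominated (best crew size).
Opt8: not dominated.
Opt9: not dominated.
Opt10: not dominated.
Opt11: dominated by Opt10 (warranty 9≥7, crew size 3≤7, price 281≤392, duration 100≤106).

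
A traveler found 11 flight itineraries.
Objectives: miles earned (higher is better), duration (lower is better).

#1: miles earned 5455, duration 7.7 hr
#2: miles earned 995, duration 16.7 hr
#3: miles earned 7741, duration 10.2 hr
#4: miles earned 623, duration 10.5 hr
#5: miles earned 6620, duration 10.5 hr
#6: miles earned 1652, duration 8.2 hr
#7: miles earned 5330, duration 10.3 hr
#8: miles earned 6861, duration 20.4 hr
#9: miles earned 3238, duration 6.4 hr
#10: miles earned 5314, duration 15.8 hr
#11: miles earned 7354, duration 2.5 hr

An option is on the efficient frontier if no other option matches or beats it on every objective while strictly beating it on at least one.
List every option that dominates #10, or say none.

#1, #3, #5, #7, #11

#1: miles earned 5455≥5314, duration 7.7≤15.8 — dominates #10.
#3: miles earned 7741≥5314, duration 10.2≤15.8 — dominates #10.
#5: miles earned 6620≥5314, duration 10.5≤15.8 — dominates #10.
#7: miles earned 5330≥5314, duration 10.3≤15.8 — dominates #10.
#11: miles earned 7354≥5314, duration 2.5≤15.8 — dominates #10.
Others (#2, #4, #6, #8, #9) are each worse than #10 on at least one objective.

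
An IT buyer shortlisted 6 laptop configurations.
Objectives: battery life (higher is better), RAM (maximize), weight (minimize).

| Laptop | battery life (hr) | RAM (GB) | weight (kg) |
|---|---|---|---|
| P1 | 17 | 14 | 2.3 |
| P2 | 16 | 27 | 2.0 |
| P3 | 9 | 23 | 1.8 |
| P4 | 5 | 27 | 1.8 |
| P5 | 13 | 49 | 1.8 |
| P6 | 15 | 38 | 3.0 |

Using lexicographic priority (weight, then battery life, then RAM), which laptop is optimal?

First minimize weight: best is 1.8, kept {P3, P4, P5}.
Then maximize battery life: best is 13, kept {P5}.

P5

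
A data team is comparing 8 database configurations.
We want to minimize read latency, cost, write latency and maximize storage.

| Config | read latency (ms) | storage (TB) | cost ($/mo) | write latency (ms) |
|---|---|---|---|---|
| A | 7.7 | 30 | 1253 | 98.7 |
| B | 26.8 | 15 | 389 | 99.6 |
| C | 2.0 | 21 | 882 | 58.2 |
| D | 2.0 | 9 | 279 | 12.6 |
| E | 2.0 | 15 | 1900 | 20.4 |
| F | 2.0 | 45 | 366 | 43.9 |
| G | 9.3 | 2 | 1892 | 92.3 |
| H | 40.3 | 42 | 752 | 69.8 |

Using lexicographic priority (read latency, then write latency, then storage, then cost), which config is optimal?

D

First minimize read latency: best is 2.0, kept {C, D, E, F}.
Then minimize write latency: best is 12.6, kept {D}.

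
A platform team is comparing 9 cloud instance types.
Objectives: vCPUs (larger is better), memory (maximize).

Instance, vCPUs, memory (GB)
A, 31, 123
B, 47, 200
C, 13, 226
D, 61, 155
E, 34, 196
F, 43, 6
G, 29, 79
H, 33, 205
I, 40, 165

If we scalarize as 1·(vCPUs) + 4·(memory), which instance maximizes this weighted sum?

A: 1·31 + 4·123 = 523
B: 1·47 + 4·200 = 847
C: 1·13 + 4·226 = 917
D: 1·61 + 4·155 = 681
E: 1·34 + 4·196 = 818
F: 1·43 + 4·6 = 67
G: 1·29 + 4·79 = 345
H: 1·33 + 4·205 = 853
I: 1·40 + 4·165 = 700
Highest: C at 917.

C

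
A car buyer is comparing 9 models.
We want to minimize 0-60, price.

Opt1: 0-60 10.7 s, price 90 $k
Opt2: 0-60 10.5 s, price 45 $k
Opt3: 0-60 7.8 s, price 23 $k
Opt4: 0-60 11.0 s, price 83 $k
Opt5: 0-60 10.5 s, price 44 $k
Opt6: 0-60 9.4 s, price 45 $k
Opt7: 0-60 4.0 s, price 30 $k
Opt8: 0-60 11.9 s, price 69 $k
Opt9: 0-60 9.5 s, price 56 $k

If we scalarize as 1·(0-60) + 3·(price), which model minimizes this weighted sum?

Opt1: 1·10.7 + 3·90 = 280.7
Opt2: 1·10.5 + 3·45 = 145.5
Opt3: 1·7.8 + 3·23 = 76.8
Opt4: 1·11.0 + 3·83 = 260.0
Opt5: 1·10.5 + 3·44 = 142.5
Opt6: 1·9.4 + 3·45 = 144.4
Opt7: 1·4.0 + 3·30 = 94.0
Opt8: 1·11.9 + 3·69 = 218.9
Opt9: 1·9.5 + 3·56 = 177.5
Lowest: Opt3 at 76.8.

Opt3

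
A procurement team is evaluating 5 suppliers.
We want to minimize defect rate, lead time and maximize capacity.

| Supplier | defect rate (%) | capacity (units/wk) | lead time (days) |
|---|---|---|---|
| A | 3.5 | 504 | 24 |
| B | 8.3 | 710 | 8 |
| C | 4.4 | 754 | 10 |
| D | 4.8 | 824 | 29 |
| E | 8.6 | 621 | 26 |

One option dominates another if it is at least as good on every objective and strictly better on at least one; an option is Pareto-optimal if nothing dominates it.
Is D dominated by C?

No

C vs D: C is worse on capacity (754 vs 824), so it does not dominate D.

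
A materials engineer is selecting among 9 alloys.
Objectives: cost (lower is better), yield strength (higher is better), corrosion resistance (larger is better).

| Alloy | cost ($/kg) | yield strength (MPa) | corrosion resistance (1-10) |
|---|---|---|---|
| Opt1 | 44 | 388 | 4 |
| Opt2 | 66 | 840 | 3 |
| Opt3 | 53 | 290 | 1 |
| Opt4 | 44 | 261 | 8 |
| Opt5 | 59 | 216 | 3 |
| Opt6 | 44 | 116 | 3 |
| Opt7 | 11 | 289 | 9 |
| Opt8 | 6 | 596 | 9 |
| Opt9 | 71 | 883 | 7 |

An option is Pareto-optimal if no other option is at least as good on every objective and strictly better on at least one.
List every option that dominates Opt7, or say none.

Opt8

Opt8: cost 6≤11, yield strength 596≥289, corrosion resistance 9≥9 — dominates Opt7.
Others (Opt1, Opt2, Opt3, Opt4, Opt5, Opt6, Opt9) are each worse than Opt7 on at least one objective.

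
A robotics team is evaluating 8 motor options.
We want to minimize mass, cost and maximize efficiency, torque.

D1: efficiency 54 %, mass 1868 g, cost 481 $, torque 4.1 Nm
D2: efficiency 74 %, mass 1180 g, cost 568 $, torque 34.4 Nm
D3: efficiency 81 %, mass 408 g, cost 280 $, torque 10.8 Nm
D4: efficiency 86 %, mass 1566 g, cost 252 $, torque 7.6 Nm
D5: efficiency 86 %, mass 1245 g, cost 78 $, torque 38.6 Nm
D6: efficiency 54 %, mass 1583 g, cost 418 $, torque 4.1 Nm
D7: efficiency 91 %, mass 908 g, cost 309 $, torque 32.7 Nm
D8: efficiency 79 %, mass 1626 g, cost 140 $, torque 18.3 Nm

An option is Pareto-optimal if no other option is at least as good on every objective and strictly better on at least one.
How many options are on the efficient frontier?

4

D1: dominated by D3 (efficiency 81≥54, mass 408≤1868, cost 280≤481, torque 10.8≥4.1).
D2: not dominated.
D3: not dominated (best mass).
D4: dominated by D5 (efficiency 86≥86, mass 1245≤1566, cost 78≤252, torque 38.6≥7.6).
D5: not dominated (best cost).
D6: dominated by D3 (efficiency 81≥54, mass 408≤1583, cost 280≤418, torque 10.8≥4.1).
D7: not dominated (best efficiency).
D8: dominated by D5 (efficiency 86≥79, mass 1245≤1626, cost 78≤140, torque 38.6≥18.3).
Pareto-optimal: D2, D3, D5, D7 → 4.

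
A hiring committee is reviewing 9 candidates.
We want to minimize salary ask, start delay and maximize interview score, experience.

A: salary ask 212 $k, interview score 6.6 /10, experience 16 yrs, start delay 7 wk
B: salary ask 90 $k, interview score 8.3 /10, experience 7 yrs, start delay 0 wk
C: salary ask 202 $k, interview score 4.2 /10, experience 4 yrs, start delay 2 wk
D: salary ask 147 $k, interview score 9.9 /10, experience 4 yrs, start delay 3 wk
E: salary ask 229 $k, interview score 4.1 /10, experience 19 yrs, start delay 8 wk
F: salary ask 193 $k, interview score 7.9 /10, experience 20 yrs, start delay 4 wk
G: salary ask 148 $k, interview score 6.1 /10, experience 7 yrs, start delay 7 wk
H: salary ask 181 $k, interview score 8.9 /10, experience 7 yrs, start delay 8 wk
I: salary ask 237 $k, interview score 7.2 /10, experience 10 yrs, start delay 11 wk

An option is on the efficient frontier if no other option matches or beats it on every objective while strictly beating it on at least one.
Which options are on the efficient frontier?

B, D, F, H

A: dominated by F (salary ask 193≤212, interview score 7.9≥6.6, experience 20≥16, start delay 4≤7).
B: not dominated (best salary ask).
C: dominated by B (salary ask 90≤202, interview score 8.3≥4.2, experience 7≥4, start delay 0≤2).
D: not dominated (best interview score).
E: dominated by F (salary ask 193≤229, interview score 7.9≥4.1, experience 20≥19, start delay 4≤8).
F: not dominated (best experience).
G: dominated by B (salary ask 90≤148, interview score 8.3≥6.1, experience 7≥7, start delay 0≤7).
H: not dominated.
I: dominated by F (salary ask 193≤237, interview score 7.9≥7.2, experience 20≥10, start delay 4≤11).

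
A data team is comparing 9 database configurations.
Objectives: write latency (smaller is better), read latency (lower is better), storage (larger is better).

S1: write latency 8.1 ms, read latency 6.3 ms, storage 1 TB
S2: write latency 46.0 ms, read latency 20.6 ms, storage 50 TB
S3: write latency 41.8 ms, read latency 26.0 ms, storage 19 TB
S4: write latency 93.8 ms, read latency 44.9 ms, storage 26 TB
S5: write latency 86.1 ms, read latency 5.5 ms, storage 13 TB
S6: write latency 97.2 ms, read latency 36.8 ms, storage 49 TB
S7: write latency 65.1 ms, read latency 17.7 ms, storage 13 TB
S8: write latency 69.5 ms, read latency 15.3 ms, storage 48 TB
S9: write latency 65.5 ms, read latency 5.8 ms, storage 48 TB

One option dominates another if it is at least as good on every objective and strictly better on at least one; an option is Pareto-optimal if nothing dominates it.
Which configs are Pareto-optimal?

S1: not dominated (best write latency).
S2: not dominated (best storage).
S3: not dominated.
S4: dominated by S2 (write latency 46.0≤93.8, read latency 20.6≤44.9, storage 50≥26).
S5: not dominated (best read latency).
S6: dominated by S2 (write latency 46.0≤97.2, read latency 20.6≤36.8, storage 50≥49).
S7: not dominated.
S8: dominated by S9 (write latency 65.5≤69.5, read latency 5.8≤15.3, storage 48≥48).
S9: not dominated.

S1, S2, S3, S5, S7, S9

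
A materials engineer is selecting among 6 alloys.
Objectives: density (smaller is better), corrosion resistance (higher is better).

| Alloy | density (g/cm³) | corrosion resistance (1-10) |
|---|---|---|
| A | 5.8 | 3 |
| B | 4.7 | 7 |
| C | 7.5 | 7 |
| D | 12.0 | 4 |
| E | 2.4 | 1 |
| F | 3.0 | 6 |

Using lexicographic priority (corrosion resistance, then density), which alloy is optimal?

B

First maximize corrosion resistance: best is 7, kept {B, C}.
Then minimize density: best is 4.7, kept {B}.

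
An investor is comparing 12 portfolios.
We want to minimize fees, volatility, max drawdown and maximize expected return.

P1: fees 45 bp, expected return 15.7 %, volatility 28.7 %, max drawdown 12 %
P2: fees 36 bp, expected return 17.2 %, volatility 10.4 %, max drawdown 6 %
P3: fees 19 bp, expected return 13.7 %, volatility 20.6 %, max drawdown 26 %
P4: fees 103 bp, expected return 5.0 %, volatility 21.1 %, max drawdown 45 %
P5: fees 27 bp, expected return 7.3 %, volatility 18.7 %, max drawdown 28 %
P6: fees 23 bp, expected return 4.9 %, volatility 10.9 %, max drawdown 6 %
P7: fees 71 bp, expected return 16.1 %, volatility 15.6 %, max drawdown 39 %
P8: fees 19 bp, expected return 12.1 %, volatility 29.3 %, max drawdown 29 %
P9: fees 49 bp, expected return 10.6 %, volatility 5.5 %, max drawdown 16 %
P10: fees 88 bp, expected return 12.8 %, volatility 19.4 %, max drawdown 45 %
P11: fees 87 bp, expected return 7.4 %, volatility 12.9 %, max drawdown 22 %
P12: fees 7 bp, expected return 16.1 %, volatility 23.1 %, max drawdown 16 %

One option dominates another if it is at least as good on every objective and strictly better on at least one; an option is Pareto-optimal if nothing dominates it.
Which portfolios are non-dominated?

P2, P3, P5, P6, P9, P12

P1: dominated by P2 (fees 36≤45, expected return 17.2≥15.7, volatility 10.4≤28.7, max drawdown 6≤12).
P2: not dominated (best expected return).
P3: not dominated.
P4: dominated by P2 (fees 36≤103, expected return 17.2≥5.0, volatility 10.4≤21.1, max drawdown 6≤45).
P5: not dominated.
P6: not dominated.
P7: dominated by P2 (fees 36≤71, expected return 17.2≥16.1, volatility 10.4≤15.6, max drawdown 6≤39).
P8: dominated by P3 (fees 19≤19, expected return 13.7≥12.1, volatility 20.6≤29.3, max drawdown 26≤29).
P9: not dominated (best volatility).
P10: dominated by P2 (fees 36≤88, expected return 17.2≥12.8, volatility 10.4≤19.4, max drawdown 6≤45).
P11: dominated by P2 (fees 36≤87, expected return 17.2≥7.4, volatility 10.4≤12.9, max drawdown 6≤22).
P12: not dominated (best fees).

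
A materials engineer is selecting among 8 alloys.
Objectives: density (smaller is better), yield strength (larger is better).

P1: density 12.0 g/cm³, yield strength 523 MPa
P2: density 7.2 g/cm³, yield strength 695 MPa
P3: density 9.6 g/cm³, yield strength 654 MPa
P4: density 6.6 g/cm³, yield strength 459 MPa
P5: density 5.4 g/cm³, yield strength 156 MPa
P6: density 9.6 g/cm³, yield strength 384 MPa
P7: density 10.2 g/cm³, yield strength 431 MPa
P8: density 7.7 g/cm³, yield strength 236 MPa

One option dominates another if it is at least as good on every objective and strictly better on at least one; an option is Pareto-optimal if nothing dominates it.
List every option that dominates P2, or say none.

none

P1: worse on density (12.0 vs 7.2).
P3: worse on density (9.6 vs 7.2).
P4: worse on yield strength (459 vs 695).
P5: worse on yield strength (156 vs 695).
P6: worse on density (9.6 vs 7.2).
P7: worse on density (10.2 vs 7.2).
P8: worse on density (7.7 vs 7.2).
No option dominates P2.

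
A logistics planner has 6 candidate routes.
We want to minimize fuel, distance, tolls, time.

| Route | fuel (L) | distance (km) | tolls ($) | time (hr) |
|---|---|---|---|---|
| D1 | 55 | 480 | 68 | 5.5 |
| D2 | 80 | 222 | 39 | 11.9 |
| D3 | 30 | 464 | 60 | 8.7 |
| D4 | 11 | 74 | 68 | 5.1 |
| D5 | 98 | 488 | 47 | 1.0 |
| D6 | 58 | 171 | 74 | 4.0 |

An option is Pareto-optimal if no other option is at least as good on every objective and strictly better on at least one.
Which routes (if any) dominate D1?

D4

D4: fuel 11≤55, distance 74≤480, tolls 68≤68, time 5.1≤5.5 — dominates D1.
Others (D2, D3, D5, D6) are each worse than D1 on at least one objective.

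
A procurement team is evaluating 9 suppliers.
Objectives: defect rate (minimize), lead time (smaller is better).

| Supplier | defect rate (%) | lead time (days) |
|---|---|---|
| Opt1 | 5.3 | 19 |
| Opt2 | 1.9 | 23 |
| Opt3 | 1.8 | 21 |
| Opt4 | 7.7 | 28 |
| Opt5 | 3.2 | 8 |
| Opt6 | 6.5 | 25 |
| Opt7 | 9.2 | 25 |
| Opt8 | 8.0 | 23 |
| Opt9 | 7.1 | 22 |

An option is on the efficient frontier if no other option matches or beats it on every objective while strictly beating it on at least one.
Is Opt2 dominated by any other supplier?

Yes

Opt3 vs Opt2: defect rate 1.8≤1.9, lead time 21≤23 — Opt3 is at least as good on every objective and strictly better on at least one, so Opt3 dominates Opt2.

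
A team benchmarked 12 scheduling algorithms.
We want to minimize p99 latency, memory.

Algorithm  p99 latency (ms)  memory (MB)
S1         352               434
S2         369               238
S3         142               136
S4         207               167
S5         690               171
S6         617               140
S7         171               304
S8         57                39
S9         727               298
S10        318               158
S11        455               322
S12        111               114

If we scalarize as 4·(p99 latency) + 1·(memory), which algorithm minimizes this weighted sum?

S1: 4·352 + 1·434 = 1842
S2: 4·369 + 1·238 = 1714
S3: 4·142 + 1·136 = 704
S4: 4·207 + 1·167 = 995
S5: 4·690 + 1·171 = 2931
S6: 4·617 + 1·140 = 2608
S7: 4·171 + 1·304 = 988
S8: 4·57 + 1·39 = 267
S9: 4·727 + 1·298 = 3206
S10: 4·318 + 1·158 = 1430
S11: 4·455 + 1·322 = 2142
S12: 4·111 + 1·114 = 558
Lowest: S8 at 267.

S8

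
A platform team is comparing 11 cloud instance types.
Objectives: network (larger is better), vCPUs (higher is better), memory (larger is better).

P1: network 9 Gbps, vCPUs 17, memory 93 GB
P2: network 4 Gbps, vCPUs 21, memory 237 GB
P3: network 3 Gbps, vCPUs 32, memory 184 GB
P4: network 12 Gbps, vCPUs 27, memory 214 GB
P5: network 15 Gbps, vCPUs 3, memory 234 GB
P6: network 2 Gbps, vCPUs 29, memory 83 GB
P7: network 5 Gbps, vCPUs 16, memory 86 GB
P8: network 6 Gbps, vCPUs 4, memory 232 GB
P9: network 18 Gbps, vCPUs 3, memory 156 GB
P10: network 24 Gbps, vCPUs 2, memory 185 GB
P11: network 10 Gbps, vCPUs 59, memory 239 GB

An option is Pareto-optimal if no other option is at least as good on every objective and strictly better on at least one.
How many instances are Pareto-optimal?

5

P1: dominated by P4 (network 12≥9, vCPUs 27≥17, memory 214≥93).
P2: dominated by P11 (network 10≥4, vCPUs 59≥21, memory 239≥237).
P3: dominated by P11 (network 10≥3, vCPUs 59≥32, memory 239≥184).
P4: not dominated.
P5: not dominated.
P6: dominated by P3 (network 3≥2, vCPUs 32≥29, memory 184≥83).
P7: dominated by P1 (network 9≥5, vCPUs 17≥16, memory 93≥86).
P8: dominated by P11 (network 10≥6, vCPUs 59≥4, memory 239≥232).
P9: not dominated.
P10: not dominated (best network).
P11: not dominated (best vCPUs).
Pareto-optimal: P4, P5, P9, P10, P11 → 5.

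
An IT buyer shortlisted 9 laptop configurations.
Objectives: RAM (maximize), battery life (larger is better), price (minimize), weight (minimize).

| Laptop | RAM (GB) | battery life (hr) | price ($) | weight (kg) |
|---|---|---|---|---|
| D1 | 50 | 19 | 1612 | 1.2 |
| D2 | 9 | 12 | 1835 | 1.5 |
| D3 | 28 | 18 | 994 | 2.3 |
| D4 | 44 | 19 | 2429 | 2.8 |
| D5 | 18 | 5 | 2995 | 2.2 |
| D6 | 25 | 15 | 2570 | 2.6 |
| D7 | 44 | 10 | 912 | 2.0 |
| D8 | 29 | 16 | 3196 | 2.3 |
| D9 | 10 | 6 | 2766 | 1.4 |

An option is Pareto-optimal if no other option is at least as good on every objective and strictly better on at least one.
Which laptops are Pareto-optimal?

D1: not dominated (best RAM).
D2: dominated by D1 (RAM 50≥9, battery life 19≥12, price 1612≤1835, weight 1.2≤1.5).
D3: not dominated.
D4: dominated by D1 (RAM 50≥44, battery life 19≥19, price 1612≤2429, weight 1.2≤2.8).
D5: dominated by D1 (RAM 50≥18, battery life 19≥5, price 1612≤2995, weight 1.2≤2.2).
D6: dominated by D1 (RAM 50≥25, battery life 19≥15, price 1612≤2570, weight 1.2≤2.6).
D7: not dominated (best price).
D8: dominated by D1 (RAM 50≥29, battery life 19≥16, price 1612≤3196, weight 1.2≤2.3).
D9: dominated by D1 (RAM 50≥10, battery life 19≥6, price 1612≤2766, weight 1.2≤1.4).

D1, D3, D7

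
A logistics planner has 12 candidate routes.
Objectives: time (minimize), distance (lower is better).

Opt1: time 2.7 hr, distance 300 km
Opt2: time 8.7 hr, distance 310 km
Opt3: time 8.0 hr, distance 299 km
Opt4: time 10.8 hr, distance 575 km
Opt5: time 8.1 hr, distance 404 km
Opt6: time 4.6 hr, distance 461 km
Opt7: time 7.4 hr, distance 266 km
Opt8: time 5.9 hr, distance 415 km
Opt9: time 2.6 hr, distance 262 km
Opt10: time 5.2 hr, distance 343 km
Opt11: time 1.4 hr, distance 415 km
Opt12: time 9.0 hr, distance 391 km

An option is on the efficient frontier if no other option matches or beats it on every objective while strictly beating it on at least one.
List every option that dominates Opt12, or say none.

Opt1, Opt2, Opt3, Opt7, Opt9, Opt10

Opt1: time 2.7≤9.0, distance 300≤391 — dominates Opt12.
Opt2: time 8.7≤9.0, distance 310≤391 — dominates Opt12.
Opt3: time 8.0≤9.0, distance 299≤391 — dominates Opt12.
Opt7: time 7.4≤9.0, distance 266≤391 — dominates Opt12.
Opt9: time 2.6≤9.0, distance 262≤391 — dominates Opt12.
Opt10: time 5.2≤9.0, distance 343≤391 — dominates Opt12.
Others (Opt4, Opt5, Opt6, Opt8, Opt11) are each worse than Opt12 on at least one objective.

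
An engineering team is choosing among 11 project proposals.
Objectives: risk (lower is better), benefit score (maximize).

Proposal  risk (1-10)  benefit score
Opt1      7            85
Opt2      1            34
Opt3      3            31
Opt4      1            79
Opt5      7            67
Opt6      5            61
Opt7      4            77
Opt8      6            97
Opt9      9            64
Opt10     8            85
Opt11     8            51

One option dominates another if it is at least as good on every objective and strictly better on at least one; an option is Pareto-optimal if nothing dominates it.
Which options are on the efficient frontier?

Opt4, Opt8

Opt1: dominated by Opt8 (risk 6≤7, benefit score 97≥85).
Opt2: dominated by Opt4 (risk 1≤1, benefit score 79≥34).
Opt3: dominated by Opt2 (risk 1≤3, benefit score 34≥31).
Opt4: not dominated.
Opt5: dominated by Opt1 (risk 7≤7, benefit score 85≥67).
Opt6: dominated by Opt4 (risk 1≤5, benefit score 79≥61).
Opt7: dominated by Opt4 (risk 1≤4, benefit score 79≥77).
Opt8: not dominated (best benefit score).
Opt9: dominated by Opt1 (risk 7≤9, benefit score 85≥64).
Opt10: dominated by Opt1 (risk 7≤8, benefit score 85≥85).
Opt11: dominated by Opt1 (risk 7≤8, benefit score 85≥51).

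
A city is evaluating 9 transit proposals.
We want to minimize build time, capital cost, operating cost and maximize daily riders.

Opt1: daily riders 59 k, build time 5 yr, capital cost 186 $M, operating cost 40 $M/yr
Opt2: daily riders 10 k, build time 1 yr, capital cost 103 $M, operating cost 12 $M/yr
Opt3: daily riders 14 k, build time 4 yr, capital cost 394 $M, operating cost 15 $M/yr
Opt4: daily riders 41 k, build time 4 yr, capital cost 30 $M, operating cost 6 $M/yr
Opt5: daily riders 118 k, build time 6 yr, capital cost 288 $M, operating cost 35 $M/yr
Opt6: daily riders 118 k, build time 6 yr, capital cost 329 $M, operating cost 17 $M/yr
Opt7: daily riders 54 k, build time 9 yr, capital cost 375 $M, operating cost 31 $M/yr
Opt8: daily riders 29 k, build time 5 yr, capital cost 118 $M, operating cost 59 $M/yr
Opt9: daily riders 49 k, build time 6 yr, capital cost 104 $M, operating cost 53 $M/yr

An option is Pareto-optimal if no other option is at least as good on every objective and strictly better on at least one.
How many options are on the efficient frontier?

6

Opt1: not dominated.
Opt2: not dominated (best build time).
Opt3: dominated by Opt4 (daily riders 41≥14, build time 4≤4, capital cost 30≤394, operating cost 6≤15).
Opt4: not dominated (best capital cost).
Opt5: not dominated.
Opt6: not dominated.
Opt7: dominated by Opt6 (daily riders 118≥54, build time 6≤9, capital cost 329≤375, operating cost 17≤31).
Opt8: dominated by Opt4 (daily riders 41≥29, build time 4≤5, capital cost 30≤118, operating cost 6≤59).
Opt9: not dominated.
Pareto-optimal: Opt1, Opt2, Opt4, Opt5, Opt6, Opt9 → 6.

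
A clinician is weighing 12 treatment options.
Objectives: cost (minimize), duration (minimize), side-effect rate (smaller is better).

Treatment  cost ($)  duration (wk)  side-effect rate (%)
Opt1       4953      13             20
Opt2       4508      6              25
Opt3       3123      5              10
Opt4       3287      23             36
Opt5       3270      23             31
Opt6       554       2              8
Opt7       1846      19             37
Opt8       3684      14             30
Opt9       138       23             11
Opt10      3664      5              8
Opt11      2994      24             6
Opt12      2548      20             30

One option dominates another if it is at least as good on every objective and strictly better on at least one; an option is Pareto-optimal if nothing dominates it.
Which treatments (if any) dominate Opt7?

Opt6

Opt6: cost 554≤1846, duration 2≤19, side-effect rate 8≤37 — dominates Opt7.
Others (Opt1, Opt2, Opt3, Opt4, Opt5, Opt8, Opt9, Opt10, Opt11, Opt12) are each worse than Opt7 on at least one objective.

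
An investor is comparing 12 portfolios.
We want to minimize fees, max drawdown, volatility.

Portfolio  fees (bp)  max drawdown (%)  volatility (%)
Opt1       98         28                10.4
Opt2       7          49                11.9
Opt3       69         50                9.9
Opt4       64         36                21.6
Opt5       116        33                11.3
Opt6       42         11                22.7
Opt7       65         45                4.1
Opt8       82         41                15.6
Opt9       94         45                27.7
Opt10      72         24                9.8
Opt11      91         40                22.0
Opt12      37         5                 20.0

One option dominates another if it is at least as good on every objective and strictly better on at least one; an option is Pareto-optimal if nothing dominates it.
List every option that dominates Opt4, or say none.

Opt12

Opt12: fees 37≤64, max drawdown 5≤36, volatility 20.0≤21.6 — dominates Opt4.
Others (Opt1, Opt2, Opt3, Opt5, Opt6, Opt7, Opt8, Opt9, Opt10, Opt11) are each worse than Opt4 on at least one objective.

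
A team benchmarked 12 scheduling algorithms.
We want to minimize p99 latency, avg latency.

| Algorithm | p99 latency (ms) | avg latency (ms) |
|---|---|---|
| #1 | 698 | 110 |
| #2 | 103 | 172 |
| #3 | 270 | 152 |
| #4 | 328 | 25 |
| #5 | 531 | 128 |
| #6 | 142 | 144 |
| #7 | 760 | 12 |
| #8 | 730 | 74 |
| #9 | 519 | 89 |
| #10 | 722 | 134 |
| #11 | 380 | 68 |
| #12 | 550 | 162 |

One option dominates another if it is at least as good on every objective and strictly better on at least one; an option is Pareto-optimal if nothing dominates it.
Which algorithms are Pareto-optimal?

#2, #4, #6, #7

#1: dominated by #4 (p99 latency 328≤698, avg latency 25≤110).
#2: not dominated (best p99 latency).
#3: dominated by #6 (p99 latency 142≤270, avg latency 144≤152).
#4: not dominated.
#5: dominated by #4 (p99 latency 328≤531, avg latency 25≤128).
#6: not dominated.
#7: not dominated (best avg latency).
#8: dominated by #4 (p99 latency 328≤730, avg latency 25≤74).
#9: dominated by #4 (p99 latency 328≤519, avg latency 25≤89).
#10: dominated by #1 (p99 latency 698≤722, avg latency 110≤134).
#11: dominated by #4 (p99 latency 328≤380, avg latency 25≤68).
#12: dominated by #3 (p99 latency 270≤550, avg latency 152≤162).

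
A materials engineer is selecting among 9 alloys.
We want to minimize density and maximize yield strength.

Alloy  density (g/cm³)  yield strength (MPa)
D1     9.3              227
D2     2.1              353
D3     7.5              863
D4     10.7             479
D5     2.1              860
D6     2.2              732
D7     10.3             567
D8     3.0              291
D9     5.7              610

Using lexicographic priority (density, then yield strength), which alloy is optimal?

First minimize density: best is 2.1, kept {D2, D5}.
Then maximize yield strength: best is 860, kept {D5}.

D5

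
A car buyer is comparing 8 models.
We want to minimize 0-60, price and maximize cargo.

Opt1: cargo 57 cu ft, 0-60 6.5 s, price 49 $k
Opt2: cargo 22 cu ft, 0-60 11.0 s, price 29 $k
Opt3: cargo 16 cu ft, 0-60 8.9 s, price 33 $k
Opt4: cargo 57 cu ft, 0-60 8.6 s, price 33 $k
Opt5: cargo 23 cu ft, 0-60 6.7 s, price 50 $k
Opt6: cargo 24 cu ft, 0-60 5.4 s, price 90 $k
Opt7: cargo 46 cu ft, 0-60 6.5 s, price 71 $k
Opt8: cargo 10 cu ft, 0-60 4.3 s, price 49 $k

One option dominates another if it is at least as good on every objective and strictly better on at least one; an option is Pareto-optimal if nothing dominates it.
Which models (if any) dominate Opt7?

Opt1

Opt1: cargo 57≥46, 0-60 6.5≤6.5, price 49≤71 — dominates Opt7.
Others (Opt2, Opt3, Opt4, Opt5, Opt6, Opt8) are each worse than Opt7 on at least one objective.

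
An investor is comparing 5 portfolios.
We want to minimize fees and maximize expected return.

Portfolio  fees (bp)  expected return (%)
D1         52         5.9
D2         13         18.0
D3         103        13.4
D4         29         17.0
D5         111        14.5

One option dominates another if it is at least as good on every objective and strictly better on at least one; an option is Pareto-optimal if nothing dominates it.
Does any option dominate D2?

No

D1: worse on fees (52 vs 13).
D3: worse on fees (103 vs 13).
D4: worse on fees (29 vs 13).
D5: worse on fees (111 vs 13).
No option is at least as good as D2 on every objective and strictly better on one.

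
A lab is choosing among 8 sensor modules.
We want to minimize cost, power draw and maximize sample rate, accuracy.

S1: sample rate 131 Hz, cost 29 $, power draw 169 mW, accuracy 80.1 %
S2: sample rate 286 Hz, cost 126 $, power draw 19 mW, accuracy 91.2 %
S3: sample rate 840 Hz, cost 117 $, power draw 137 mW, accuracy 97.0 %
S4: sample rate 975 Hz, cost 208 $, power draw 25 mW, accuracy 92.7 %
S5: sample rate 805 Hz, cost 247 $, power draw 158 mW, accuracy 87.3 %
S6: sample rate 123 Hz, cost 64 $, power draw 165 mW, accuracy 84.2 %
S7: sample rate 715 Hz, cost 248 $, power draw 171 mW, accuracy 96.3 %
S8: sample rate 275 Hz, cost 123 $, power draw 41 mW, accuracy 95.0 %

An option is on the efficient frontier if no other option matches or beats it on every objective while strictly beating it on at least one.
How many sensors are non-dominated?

6

S1: not dominated (best cost).
S2: not dominated (best power draw).
S3: not dominated (best accuracy).
S4: not dominated (best sample rate).
S5: dominated by S3 (sample rate 840≥805, cost 117≤247, power draw 137≤158, accuracy 97.0≥87.3).
S6: not dominated.
S7: dominated by S3 (sample rate 840≥715, cost 117≤248, power draw 137≤171, accuracy 97.0≥96.3).
S8: not dominated.
Pareto-optimal: S1, S2, S3, S4, S6, S8 → 6.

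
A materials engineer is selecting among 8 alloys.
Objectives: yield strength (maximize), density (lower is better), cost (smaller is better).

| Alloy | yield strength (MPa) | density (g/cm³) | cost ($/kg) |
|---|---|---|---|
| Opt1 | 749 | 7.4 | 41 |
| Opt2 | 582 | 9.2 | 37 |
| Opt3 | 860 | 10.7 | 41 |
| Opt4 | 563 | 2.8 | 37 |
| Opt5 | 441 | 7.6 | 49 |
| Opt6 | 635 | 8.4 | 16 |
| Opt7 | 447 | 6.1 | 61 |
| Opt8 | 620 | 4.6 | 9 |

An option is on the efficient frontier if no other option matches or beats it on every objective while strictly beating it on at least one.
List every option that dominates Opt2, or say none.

Opt6: yield strength 635≥582, density 8.4≤9.2, cost 16≤37 — dominates Opt2.
Opt8: yield strength 620≥582, density 4.6≤9.2, cost 9≤37 — dominates Opt2.
Others (Opt1, Opt3, Opt4, Opt5, Opt7) are each worse than Opt2 on at least one objective.

Opt6, Opt8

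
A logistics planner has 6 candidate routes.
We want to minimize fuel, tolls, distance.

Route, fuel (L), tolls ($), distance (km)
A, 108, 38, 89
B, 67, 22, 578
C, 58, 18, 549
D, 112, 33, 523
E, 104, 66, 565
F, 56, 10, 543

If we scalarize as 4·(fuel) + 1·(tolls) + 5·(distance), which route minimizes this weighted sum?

A

A: 4·108 + 1·38 + 5·89 = 915
B: 4·67 + 1·22 + 5·578 = 3180
C: 4·58 + 1·18 + 5·549 = 2995
D: 4·112 + 1·33 + 5·523 = 3096
E: 4·104 + 1·66 + 5·565 = 3307
F: 4·56 + 1·10 + 5·543 = 2949
Lowest: A at 915.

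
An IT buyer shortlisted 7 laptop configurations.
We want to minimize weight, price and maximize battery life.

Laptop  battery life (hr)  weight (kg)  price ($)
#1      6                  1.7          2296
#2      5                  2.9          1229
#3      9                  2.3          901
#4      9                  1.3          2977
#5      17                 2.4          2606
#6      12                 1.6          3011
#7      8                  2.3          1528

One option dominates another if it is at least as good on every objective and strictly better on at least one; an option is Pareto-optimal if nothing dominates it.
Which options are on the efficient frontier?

#1, #3, #4, #5, #6

#1: not dominated.
#2: dominated by #3 (battery life 9≥5, weight 2.3≤2.9, price 901≤1229).
#3: not dominated (best price).
#4: not dominated (best weight).
#5: not dominated (best battery life).
#6: not dominated.
#7: dominated by #3 (battery life 9≥8, weight 2.3≤2.3, price 901≤1528).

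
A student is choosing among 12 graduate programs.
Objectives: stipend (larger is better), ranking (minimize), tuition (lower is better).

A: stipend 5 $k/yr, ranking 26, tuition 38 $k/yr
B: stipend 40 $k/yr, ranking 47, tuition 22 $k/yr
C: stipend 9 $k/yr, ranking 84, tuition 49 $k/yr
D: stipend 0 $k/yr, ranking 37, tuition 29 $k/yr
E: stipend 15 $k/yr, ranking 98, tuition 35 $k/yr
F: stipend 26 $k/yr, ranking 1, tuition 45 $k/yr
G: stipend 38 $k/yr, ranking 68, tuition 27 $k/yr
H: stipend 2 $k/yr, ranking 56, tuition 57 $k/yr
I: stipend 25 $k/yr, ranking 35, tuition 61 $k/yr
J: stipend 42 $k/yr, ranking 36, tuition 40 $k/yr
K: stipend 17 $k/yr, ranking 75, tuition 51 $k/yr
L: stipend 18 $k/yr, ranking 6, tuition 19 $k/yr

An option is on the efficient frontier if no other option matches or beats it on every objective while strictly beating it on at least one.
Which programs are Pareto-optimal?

B, F, J, L

A: dominated by L (stipend 18≥5, ranking 6≤26, tuition 19≤38).
B: not dominated.
C: dominated by B (stipend 40≥9, ranking 47≤84, tuition 22≤49).
D: dominated by L (stipend 18≥0, ranking 6≤37, tuition 19≤29).
E: dominated by B (stipend 40≥15, ranking 47≤98, tuition 22≤35).
F: not dominated (best ranking).
G: dominated by B (stipend 40≥38, ranking 47≤68, tuition 22≤27).
H: dominated by A (stipend 5≥2, ranking 26≤56, tuition 38≤57).
I: dominated by F (stipend 26≥25, ranking 1≤35, tuition 45≤61).
J: not dominated (best stipend).
K: dominated by B (stipend 40≥17, ranking 47≤75, tuition 22≤51).
L: not dominated (best tuition).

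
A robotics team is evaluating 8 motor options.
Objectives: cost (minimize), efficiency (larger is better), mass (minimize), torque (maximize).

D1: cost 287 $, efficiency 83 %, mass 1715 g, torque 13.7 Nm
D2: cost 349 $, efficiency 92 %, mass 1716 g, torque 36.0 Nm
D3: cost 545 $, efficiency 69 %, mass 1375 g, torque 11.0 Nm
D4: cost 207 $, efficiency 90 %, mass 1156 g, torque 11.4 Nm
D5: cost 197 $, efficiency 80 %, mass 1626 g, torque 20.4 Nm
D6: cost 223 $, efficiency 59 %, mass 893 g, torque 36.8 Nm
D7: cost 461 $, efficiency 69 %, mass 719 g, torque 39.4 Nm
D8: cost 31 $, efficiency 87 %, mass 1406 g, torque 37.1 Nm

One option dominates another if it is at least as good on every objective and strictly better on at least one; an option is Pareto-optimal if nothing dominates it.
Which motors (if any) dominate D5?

D8: cost 31≤197, efficiency 87≥80, mass 1406≤1626, torque 37.1≥20.4 — dominates D5.
Others (D1, D2, D3, D4, D6, D7) are each worse than D5 on at least one objective.

D8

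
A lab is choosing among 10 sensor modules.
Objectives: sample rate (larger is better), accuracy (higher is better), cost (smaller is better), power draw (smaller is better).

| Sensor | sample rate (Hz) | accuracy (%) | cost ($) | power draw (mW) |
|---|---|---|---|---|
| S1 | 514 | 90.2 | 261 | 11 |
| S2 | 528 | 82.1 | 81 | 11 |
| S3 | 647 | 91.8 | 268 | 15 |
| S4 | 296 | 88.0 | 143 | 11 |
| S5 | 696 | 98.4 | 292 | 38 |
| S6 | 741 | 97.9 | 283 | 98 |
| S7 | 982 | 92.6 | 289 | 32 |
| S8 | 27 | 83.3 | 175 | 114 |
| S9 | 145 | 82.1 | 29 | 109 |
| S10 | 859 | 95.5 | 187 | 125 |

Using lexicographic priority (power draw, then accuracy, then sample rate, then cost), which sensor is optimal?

S1

First minimize power draw: best is 11, kept {S1, S2, S4}.
Then maximize accuracy: best is 90.2, kept {S1}.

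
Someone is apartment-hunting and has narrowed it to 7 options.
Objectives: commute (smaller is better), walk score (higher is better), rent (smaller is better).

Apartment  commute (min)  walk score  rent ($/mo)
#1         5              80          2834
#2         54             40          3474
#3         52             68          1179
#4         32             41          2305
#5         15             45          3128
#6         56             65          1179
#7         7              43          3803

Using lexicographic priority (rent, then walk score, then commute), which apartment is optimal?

#3

First minimize rent: best is 1179, kept {#3, #6}.
Then maximize walk score: best is 68, kept {#3}.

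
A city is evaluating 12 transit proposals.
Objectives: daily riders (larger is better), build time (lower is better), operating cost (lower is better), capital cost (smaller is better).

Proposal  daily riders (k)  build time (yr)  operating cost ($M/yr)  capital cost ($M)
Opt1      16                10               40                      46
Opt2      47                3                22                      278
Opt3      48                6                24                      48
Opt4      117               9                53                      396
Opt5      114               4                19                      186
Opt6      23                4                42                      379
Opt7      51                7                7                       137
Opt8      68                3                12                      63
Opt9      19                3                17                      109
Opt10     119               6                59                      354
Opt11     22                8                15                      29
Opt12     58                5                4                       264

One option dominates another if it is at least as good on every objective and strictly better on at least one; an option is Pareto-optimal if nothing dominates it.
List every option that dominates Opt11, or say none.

Opt1: worse on daily riders (16 vs 22).
Opt2: worse on operating cost (22 vs 15).
Opt3: worse on operating cost (24 vs 15).
Opt4: worse on build time (9 vs 8).
Opt5: worse on operating cost (19 vs 15).
Opt6: worse on operating cost (42 vs 15).
Opt7: worse on capital cost (137 vs 29).
Opt8: worse on capital cost (63 vs 29).
Opt9: worse on daily riders (19 vs 22).
Opt10: worse on operating cost (59 vs 15).
Opt12: worse on capital cost (264 vs 29).
No option dominates Opt11.

none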